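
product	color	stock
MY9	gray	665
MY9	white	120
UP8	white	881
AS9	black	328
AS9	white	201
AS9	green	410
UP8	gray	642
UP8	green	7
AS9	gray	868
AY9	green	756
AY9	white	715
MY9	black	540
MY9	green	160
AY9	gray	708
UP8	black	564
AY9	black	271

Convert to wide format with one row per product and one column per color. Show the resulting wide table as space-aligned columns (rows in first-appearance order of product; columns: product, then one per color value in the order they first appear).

product  gray  white  black  green
MY9      665   120    540    160  
UP8      642   881    564    7    
AS9      868   201    328    410  
AY9      708   715    271    756  

Columns: product plus the 4 distinct color values (gray, white, black, green).
For example, row MY9 column gray takes stock=665 from the long row (MY9, gray).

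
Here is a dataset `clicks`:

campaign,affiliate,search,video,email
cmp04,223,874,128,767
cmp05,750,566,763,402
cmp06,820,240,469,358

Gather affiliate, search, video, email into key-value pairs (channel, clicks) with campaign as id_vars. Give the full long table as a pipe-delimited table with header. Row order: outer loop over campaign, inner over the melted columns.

Each (campaign, column) pair becomes one row: 3 × 4 = 12 rows.
For example, (cmp04, affiliate) → clicks=223.

| campaign | channel | clicks |
| cmp04 | affiliate | 223 |
| cmp04 | search | 874 |
| cmp04 | video | 128 |
| cmp04 | email | 767 |
| cmp05 | affiliate | 750 |
| cmp05 | search | 566 |
| cmp05 | video | 763 |
| cmp05 | email | 402 |
| cmp06 | affiliate | 820 |
| cmp06 | search | 240 |
| cmp06 | video | 469 |
| cmp06 | email | 358 |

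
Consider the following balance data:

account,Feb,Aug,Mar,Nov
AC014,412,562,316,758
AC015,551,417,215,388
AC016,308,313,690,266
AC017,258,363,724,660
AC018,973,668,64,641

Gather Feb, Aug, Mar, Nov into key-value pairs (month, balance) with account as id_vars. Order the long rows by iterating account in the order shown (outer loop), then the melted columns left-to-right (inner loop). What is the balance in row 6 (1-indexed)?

20 rows total (5 × 4). Row 6: index ⌊(6-1)/4⌋ = 1 into account → AC015; (6-1) mod 4 = 1 into the melted columns → Aug.
So row 6 is (AC015, Aug, 417); balance = 417.

417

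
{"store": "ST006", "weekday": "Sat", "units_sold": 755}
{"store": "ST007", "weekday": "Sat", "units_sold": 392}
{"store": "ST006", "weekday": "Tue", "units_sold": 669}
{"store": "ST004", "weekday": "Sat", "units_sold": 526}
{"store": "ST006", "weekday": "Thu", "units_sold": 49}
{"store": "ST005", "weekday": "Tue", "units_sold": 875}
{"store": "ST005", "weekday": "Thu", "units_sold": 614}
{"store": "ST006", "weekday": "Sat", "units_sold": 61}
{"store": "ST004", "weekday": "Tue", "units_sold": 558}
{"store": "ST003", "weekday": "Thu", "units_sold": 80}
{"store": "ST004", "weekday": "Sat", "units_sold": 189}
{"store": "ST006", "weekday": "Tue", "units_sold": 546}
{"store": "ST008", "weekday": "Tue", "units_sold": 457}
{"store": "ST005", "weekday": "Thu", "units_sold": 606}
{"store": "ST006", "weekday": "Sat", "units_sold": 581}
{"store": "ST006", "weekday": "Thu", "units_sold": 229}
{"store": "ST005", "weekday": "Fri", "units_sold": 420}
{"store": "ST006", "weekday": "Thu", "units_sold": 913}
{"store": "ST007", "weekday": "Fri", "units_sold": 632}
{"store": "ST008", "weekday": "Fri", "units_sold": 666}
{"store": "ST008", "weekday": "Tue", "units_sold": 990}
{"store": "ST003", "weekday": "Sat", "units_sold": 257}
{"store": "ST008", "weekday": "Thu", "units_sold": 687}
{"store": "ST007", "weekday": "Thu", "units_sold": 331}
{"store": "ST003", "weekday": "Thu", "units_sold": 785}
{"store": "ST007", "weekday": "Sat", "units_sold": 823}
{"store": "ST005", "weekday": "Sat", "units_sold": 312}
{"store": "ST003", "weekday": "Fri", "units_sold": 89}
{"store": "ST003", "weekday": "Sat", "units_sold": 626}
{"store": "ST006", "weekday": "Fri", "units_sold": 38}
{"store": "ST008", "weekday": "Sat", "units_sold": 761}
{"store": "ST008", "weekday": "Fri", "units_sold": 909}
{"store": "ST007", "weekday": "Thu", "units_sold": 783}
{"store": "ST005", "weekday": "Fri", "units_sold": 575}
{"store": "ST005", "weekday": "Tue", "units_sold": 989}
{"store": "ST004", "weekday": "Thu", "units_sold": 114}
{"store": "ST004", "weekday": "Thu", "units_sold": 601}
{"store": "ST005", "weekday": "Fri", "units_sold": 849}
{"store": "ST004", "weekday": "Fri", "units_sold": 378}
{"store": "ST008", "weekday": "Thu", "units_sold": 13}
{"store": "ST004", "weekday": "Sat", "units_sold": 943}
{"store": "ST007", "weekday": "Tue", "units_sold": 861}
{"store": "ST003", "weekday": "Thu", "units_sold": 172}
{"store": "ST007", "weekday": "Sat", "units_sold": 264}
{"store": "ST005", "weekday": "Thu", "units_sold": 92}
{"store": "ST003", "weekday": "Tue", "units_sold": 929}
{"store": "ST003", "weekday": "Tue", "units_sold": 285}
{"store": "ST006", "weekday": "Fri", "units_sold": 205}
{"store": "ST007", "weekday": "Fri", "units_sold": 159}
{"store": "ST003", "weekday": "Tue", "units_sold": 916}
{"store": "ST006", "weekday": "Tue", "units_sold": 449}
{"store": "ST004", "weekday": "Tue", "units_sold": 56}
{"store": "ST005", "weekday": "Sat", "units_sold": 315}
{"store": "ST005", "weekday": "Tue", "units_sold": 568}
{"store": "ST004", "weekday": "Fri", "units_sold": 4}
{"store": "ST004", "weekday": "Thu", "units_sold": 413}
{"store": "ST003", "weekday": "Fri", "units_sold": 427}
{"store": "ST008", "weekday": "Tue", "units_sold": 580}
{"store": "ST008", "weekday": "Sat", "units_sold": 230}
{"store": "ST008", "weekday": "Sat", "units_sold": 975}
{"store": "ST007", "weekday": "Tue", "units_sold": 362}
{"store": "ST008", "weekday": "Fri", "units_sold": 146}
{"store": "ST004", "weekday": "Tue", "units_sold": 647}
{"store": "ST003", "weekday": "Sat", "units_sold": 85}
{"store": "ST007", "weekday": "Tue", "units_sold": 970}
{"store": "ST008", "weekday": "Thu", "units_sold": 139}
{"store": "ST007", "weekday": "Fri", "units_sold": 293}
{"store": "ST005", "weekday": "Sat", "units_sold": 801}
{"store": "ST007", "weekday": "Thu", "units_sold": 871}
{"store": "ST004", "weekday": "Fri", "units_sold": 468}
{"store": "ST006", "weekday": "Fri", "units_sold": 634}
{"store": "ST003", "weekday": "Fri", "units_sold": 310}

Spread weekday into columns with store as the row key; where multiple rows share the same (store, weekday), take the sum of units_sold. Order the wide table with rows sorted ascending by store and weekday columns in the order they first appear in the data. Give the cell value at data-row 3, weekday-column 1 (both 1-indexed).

With rows sorted ascending by store, row 3 is store=ST005. weekday columns in first-appearance order: Sat, Tue, Thu, Fri; column 1 is Sat.
Long rows with store=ST005, weekday=Sat: 312 + 315 + 801 = 1428.

1428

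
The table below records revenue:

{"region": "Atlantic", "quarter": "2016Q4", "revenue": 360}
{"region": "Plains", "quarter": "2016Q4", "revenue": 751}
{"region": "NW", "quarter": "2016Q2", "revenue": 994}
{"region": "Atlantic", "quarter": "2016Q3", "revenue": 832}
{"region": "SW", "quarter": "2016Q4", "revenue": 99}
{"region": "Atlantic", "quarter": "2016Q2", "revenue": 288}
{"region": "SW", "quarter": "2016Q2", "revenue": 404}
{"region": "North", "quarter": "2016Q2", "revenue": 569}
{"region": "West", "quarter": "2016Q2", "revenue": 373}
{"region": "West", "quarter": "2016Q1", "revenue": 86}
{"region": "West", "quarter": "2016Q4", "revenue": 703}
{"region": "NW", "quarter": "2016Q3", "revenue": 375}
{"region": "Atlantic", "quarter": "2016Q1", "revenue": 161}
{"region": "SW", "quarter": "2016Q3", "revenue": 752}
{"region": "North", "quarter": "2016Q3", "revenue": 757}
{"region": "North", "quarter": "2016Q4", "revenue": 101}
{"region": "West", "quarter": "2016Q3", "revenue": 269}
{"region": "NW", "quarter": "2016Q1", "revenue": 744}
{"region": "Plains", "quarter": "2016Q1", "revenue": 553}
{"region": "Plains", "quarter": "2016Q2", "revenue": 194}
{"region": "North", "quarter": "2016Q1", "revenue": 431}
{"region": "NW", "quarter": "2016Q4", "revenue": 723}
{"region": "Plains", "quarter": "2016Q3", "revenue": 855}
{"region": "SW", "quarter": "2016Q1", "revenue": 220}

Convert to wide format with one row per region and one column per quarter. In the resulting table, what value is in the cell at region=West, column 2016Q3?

Wide layout: rows indexed by region, columns are the 4 distinct quarter values (2016Q4, 2016Q2, 2016Q3, 2016Q1).
Cell (region=West, quarter=2016Q3) draws from the long row where region=West and quarter=2016Q3, which has revenue=269.

269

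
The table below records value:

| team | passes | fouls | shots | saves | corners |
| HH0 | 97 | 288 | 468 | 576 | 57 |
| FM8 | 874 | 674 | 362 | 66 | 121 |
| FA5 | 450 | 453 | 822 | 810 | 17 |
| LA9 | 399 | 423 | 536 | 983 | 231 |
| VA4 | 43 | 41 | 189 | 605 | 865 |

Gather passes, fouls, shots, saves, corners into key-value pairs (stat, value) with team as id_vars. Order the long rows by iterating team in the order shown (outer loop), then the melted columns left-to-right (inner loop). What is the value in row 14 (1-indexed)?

25 rows total (5 × 5). Row 14: index ⌊(14-1)/5⌋ = 2 into team → FA5; (14-1) mod 5 = 3 into the melted columns → saves.
So row 14 is (FA5, saves, 810); value = 810.

810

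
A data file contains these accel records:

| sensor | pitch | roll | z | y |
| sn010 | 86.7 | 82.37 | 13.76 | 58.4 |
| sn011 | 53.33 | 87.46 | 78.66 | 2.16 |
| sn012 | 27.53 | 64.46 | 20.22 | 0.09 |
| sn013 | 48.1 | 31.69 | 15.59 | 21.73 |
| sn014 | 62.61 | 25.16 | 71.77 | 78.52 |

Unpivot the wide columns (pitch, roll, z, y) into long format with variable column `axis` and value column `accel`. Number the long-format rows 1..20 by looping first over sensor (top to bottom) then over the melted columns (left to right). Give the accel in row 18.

25.16

20 rows total (5 × 4). Row 18: index ⌊(18-1)/4⌋ = 4 into sensor → sn014; (18-1) mod 4 = 1 into the melted columns → roll.
So row 18 is (sn014, roll, 25.16); accel = 25.16.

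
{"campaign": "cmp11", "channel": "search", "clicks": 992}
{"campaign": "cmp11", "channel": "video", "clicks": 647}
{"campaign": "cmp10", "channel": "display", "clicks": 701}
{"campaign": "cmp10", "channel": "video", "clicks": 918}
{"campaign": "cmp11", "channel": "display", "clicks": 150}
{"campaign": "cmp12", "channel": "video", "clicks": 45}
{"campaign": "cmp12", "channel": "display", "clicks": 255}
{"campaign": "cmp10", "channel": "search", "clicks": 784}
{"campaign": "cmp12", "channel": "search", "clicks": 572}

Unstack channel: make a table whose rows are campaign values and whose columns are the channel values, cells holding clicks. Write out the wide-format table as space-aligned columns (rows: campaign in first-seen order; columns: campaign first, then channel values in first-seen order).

Columns: campaign plus the 3 distinct channel values (search, video, display).
For example, row cmp11 column search takes clicks=992 from the long row (cmp11, search).

campaign  search  video  display
cmp11     992     647    150    
cmp10     784     918    701    
cmp12     572     45     255    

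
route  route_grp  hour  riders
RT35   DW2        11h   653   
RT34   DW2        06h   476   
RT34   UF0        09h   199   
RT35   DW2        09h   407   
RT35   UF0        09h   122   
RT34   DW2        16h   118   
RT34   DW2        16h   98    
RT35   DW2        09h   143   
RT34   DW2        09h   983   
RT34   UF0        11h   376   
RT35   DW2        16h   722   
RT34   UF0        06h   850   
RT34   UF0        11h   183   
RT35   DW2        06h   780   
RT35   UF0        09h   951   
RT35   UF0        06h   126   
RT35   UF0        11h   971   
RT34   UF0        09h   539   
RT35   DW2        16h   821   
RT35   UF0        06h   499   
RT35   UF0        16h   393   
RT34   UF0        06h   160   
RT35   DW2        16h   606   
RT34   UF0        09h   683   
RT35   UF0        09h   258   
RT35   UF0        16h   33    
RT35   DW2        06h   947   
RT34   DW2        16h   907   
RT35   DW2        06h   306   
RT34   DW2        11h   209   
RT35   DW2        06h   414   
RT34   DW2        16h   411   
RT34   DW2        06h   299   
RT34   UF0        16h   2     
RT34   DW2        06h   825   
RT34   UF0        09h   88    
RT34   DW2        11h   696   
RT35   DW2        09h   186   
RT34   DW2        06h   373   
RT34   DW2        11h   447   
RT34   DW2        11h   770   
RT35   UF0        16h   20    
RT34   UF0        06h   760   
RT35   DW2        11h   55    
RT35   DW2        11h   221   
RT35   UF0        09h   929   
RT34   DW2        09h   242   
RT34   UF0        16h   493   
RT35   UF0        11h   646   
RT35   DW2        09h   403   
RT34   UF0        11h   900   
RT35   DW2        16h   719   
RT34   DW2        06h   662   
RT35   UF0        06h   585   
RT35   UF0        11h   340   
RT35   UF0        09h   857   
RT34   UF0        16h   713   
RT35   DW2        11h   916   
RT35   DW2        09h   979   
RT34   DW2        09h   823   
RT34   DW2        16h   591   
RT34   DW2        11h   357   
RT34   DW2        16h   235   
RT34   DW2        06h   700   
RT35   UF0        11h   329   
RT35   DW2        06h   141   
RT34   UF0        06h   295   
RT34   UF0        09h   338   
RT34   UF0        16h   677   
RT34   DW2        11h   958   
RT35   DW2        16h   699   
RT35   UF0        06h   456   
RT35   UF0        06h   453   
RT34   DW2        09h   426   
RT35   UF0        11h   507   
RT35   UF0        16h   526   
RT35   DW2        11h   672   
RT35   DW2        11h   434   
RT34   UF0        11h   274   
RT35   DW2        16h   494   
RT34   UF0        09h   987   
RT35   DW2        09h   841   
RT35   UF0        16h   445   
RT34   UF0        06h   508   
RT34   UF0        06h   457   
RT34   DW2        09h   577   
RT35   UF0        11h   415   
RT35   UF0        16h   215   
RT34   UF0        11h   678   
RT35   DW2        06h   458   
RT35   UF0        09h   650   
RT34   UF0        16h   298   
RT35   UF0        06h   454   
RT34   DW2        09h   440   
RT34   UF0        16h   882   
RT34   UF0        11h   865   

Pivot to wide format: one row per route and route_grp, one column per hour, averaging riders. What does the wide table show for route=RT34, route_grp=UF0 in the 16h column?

510.83

Rows with route=RT34, route_grp=UF0 and hour=16h: riders values are 2, 493, 713, 677, 298, 882.
(2 + 493 + 713 + 677 + 298 + 882) / 6 = 510.83.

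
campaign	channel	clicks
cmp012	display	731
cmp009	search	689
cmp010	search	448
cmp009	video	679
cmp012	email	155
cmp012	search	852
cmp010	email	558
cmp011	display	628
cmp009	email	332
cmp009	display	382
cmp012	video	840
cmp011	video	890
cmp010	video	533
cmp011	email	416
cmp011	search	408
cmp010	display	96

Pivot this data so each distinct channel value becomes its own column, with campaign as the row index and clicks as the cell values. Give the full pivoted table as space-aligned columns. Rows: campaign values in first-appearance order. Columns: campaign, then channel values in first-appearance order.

campaign  display  search  video  email
cmp012    731      852     840    155  
cmp009    382      689     679    332  
cmp010    96       448     533    558  
cmp011    628      408     890    416  

Columns: campaign plus the 4 distinct channel values (display, search, video, email).
For example, row cmp012 column display takes clicks=731 from the long row (cmp012, display).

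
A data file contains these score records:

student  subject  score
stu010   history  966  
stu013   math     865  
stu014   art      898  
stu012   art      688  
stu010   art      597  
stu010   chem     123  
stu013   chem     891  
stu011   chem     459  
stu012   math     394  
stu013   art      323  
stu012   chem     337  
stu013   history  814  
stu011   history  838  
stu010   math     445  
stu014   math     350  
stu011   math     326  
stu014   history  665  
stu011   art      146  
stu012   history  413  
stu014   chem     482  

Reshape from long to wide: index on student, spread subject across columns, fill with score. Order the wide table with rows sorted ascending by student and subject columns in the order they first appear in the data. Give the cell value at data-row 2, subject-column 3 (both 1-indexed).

146

With rows sorted ascending by student, row 2 is student=stu011. subject columns in first-appearance order: history, math, art, chem; column 3 is art.
Long rows with student=stu011, subject=art: score = 146.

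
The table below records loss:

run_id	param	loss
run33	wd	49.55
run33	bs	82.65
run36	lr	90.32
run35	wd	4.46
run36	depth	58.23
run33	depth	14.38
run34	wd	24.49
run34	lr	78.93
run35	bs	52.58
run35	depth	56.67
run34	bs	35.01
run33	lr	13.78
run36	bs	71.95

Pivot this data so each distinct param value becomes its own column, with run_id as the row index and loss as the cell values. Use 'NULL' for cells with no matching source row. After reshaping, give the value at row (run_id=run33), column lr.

The long row with run_id=run33, param=lr has loss=13.78.

13.78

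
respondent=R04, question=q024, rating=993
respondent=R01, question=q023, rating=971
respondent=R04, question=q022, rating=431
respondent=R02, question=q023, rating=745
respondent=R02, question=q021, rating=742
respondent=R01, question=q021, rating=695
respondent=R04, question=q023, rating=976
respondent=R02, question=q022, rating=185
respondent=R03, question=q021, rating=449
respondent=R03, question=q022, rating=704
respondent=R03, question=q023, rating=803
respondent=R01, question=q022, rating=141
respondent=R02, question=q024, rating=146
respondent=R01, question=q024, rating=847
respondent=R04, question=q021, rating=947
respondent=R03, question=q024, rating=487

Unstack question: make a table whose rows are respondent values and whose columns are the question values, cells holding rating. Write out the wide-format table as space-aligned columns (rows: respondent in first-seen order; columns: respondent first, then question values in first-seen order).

Columns: respondent plus the 4 distinct question values (q024, q023, q022, q021).
For example, row R04 column q024 takes rating=993 from the long row (R04, q024).

respondent  q024  q023  q022  q021
R04         993   976   431   947 
R01         847   971   141   695 
R02         146   745   185   742 
R03         487   803   704   449 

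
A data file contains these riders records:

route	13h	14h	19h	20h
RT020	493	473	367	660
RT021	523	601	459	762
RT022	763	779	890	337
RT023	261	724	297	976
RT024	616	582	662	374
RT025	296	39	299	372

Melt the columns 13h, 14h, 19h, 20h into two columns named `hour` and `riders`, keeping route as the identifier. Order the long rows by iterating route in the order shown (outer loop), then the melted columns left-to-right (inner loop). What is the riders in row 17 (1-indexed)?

616

24 rows total (6 × 4). Row 17: index ⌊(17-1)/4⌋ = 4 into route → RT024; (17-1) mod 4 = 0 into the melted columns → 13h.
So row 17 is (RT024, 13h, 616); riders = 616.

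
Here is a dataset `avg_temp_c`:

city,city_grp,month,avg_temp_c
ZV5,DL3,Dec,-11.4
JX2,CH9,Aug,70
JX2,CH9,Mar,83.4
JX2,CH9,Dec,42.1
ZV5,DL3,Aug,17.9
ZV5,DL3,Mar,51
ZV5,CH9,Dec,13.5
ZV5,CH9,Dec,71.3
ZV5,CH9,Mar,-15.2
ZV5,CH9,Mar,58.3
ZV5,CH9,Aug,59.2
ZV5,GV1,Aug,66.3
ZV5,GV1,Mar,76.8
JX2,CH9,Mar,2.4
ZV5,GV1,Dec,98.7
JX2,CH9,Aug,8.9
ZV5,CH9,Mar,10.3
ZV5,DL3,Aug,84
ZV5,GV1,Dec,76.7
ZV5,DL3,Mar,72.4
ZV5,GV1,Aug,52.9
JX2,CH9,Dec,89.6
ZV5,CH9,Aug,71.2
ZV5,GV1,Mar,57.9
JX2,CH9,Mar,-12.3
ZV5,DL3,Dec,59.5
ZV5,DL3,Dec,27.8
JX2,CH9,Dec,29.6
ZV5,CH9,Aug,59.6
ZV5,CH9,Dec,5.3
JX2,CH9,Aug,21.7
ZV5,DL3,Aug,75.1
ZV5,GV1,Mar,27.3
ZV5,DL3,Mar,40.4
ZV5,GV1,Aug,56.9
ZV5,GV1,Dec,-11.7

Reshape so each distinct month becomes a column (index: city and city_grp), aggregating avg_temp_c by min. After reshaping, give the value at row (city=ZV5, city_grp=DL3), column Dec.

-11.4

Rows with city=ZV5, city_grp=DL3 and month=Dec: avg_temp_c values are -11.4, 59.5, 27.8.
min(-11.4, 59.5, 27.8) = -11.4.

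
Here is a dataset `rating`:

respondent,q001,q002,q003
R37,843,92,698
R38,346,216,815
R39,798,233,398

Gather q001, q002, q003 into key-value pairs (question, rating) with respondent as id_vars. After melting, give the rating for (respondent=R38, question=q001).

Unpivoting turns each (respondent, wide-column) pair into one long row.
The wide cell at row R38, column q001 holds 346, so the long row (R38, q001) has rating=346.

346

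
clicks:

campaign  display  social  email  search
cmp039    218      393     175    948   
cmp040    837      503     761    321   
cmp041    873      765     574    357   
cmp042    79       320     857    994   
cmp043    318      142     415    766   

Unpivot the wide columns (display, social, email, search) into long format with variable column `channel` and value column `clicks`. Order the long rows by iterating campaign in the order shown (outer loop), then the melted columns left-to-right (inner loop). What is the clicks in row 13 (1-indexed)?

79

20 rows total (5 × 4). Row 13: index ⌊(13-1)/4⌋ = 3 into campaign → cmp042; (13-1) mod 4 = 0 into the melted columns → display.
So row 13 is (cmp042, display, 79); clicks = 79.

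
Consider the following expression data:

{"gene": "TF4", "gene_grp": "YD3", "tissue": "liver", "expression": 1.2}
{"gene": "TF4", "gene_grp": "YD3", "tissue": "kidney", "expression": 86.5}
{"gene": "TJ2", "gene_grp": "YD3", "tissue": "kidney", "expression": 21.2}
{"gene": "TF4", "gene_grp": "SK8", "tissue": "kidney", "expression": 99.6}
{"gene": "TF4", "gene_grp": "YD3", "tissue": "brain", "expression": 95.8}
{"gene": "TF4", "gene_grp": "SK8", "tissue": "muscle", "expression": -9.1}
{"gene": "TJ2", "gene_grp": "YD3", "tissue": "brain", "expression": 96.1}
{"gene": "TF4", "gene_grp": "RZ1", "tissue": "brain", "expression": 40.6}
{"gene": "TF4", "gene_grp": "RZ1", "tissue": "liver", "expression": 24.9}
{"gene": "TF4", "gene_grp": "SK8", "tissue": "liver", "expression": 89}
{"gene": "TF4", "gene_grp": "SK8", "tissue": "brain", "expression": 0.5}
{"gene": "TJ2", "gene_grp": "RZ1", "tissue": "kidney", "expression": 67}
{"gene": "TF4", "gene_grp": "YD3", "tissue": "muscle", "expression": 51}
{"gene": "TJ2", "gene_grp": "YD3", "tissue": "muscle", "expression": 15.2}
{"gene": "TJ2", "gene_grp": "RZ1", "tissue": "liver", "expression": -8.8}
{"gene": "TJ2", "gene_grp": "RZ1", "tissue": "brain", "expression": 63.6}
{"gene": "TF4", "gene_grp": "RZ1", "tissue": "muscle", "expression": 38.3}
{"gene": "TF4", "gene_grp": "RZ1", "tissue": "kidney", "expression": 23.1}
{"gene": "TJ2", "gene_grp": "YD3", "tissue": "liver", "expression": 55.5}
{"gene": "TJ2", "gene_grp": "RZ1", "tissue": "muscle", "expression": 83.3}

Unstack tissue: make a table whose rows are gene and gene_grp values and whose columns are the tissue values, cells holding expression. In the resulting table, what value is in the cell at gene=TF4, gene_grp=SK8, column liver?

Wide layout: rows indexed by gene and gene_grp, columns are the 4 distinct tissue values (liver, kidney, brain, muscle).
Cell (gene=TF4, gene_grp=SK8, tissue=liver) draws from the long row where gene=TF4, gene_grp=SK8 and tissue=liver, which has expression=89.

89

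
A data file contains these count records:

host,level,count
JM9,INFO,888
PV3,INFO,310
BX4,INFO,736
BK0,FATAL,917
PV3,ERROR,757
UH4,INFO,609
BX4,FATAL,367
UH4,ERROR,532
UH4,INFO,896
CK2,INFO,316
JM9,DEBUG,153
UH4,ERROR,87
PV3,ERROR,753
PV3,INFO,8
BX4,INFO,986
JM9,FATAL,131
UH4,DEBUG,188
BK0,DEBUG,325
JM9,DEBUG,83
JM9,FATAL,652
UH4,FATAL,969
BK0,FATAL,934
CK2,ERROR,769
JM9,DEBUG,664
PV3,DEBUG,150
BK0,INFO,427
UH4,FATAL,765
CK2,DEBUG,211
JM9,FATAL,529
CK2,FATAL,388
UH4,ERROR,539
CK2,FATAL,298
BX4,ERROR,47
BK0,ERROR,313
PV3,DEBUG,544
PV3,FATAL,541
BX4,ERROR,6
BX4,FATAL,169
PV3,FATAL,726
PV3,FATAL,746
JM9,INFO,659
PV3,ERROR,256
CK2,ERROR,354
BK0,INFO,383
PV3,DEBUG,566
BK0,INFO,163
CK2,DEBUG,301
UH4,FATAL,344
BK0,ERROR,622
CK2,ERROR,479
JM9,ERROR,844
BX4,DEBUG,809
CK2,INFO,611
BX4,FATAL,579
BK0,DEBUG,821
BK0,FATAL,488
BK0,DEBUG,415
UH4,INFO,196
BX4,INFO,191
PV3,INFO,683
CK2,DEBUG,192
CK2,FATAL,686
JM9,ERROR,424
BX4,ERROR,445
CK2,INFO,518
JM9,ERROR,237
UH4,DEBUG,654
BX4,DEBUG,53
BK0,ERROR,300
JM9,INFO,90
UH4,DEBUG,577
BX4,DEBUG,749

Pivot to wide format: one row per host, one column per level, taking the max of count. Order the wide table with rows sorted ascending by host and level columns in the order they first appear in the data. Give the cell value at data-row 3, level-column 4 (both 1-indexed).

301

With rows sorted ascending by host, row 3 is host=CK2. level columns in first-appearance order: INFO, FATAL, ERROR, DEBUG; column 4 is DEBUG.
Long rows with host=CK2, level=DEBUG: max(211, 301, 192) = 301.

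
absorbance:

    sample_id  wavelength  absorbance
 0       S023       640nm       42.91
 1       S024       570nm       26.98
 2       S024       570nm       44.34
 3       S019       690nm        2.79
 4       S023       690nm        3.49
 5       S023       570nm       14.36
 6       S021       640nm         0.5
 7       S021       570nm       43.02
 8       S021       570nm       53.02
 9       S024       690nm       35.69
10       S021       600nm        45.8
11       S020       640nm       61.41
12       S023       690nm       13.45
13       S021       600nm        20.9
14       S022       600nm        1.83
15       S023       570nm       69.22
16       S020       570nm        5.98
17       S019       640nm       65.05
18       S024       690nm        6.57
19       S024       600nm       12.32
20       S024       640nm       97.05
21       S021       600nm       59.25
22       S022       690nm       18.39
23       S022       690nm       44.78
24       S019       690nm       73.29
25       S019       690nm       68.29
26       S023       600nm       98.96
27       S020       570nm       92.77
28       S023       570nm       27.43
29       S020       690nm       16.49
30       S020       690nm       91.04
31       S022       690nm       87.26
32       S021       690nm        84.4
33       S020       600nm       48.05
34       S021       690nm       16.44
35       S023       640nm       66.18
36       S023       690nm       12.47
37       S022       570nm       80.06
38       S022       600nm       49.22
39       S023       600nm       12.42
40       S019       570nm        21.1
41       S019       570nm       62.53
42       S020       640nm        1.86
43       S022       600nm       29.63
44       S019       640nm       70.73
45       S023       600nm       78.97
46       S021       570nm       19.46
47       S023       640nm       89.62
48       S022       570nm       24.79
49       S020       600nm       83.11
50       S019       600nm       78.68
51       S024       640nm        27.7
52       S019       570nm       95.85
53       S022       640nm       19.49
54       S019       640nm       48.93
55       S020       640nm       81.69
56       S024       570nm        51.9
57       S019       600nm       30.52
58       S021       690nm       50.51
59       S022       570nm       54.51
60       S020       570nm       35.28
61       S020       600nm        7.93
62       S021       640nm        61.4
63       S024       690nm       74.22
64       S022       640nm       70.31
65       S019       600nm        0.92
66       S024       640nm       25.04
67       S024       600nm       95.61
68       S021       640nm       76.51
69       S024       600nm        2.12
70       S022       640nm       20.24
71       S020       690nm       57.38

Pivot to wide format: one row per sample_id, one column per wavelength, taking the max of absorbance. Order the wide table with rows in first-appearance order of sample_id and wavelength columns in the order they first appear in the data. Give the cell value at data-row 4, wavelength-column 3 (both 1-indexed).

84.4

With rows in first-appearance order of sample_id, row 4 is sample_id=S021. wavelength columns in first-appearance order: 640nm, 570nm, 690nm, 600nm; column 3 is 690nm.
Long rows with sample_id=S021, wavelength=690nm: max(84.4, 16.44, 50.51) = 84.4.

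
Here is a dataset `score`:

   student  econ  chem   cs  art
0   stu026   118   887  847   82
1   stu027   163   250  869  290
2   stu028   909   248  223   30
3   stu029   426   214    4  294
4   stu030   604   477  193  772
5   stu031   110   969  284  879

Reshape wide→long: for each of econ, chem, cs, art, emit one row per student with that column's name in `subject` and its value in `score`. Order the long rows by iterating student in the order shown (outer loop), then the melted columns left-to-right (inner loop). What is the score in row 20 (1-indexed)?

24 rows total (6 × 4). Row 20: index ⌊(20-1)/4⌋ = 4 into student → stu030; (20-1) mod 4 = 3 into the melted columns → art.
So row 20 is (stu030, art, 772); score = 772.

772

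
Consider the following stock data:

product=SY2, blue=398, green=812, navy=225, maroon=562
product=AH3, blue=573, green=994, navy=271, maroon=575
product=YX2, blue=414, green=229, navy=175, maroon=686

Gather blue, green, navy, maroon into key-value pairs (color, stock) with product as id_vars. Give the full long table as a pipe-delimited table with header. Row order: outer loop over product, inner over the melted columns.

| product | color | stock |
| SY2 | blue | 398 |
| SY2 | green | 812 |
| SY2 | navy | 225 |
| SY2 | maroon | 562 |
| AH3 | blue | 573 |
| AH3 | green | 994 |
| AH3 | navy | 271 |
| AH3 | maroon | 575 |
| YX2 | blue | 414 |
| YX2 | green | 229 |
| YX2 | navy | 175 |
| YX2 | maroon | 686 |

Each (product, column) pair becomes one row: 3 × 4 = 12 rows.
For example, (SY2, blue) → stock=398.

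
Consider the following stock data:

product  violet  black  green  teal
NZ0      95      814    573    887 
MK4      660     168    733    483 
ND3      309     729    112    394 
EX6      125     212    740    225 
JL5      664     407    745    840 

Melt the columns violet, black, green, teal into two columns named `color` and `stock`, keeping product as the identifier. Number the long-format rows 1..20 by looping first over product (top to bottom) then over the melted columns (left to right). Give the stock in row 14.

20 rows total (5 × 4). Row 14: index ⌊(14-1)/4⌋ = 3 into product → EX6; (14-1) mod 4 = 1 into the melted columns → black.
So row 14 is (EX6, black, 212); stock = 212.

212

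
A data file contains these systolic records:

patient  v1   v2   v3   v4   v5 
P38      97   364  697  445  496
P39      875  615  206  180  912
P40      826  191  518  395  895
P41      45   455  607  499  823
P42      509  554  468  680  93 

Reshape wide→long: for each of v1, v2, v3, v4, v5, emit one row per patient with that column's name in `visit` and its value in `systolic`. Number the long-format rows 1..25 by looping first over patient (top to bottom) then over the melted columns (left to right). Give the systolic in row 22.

25 rows total (5 × 5). Row 22: index ⌊(22-1)/5⌋ = 4 into patient → P42; (22-1) mod 5 = 1 into the melted columns → v2.
So row 22 is (P42, v2, 554); systolic = 554.

554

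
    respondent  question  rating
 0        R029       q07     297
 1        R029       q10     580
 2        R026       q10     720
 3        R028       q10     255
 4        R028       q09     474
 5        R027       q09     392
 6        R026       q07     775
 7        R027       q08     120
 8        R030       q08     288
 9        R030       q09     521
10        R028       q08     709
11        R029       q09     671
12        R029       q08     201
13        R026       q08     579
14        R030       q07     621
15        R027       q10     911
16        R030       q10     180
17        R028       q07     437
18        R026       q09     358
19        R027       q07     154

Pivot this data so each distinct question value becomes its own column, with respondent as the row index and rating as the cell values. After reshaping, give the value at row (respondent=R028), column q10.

255

Wide layout: rows indexed by respondent, columns are the 4 distinct question values (q07, q10, q09, q08).
Cell (respondent=R028, question=q10) draws from the long row where respondent=R028 and question=q10, which has rating=255.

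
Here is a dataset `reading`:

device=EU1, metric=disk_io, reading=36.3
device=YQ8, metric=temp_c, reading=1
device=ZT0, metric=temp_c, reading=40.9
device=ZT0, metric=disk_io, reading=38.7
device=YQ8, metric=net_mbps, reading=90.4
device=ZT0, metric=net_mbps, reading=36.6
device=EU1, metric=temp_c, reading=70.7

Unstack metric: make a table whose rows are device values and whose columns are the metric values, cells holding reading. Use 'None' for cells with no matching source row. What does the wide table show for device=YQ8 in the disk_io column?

None

No long-format row has device=YQ8 and metric=disk_io, so the cell is None.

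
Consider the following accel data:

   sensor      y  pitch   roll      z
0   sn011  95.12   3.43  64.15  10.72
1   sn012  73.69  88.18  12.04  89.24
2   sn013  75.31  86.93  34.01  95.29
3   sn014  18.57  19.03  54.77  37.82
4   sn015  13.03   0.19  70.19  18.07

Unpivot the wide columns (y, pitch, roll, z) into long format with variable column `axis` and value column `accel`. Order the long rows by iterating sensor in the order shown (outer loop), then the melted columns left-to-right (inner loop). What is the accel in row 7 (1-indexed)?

12.04

20 rows total (5 × 4). Row 7: index ⌊(7-1)/4⌋ = 1 into sensor → sn012; (7-1) mod 4 = 2 into the melted columns → roll.
So row 7 is (sn012, roll, 12.04); accel = 12.04.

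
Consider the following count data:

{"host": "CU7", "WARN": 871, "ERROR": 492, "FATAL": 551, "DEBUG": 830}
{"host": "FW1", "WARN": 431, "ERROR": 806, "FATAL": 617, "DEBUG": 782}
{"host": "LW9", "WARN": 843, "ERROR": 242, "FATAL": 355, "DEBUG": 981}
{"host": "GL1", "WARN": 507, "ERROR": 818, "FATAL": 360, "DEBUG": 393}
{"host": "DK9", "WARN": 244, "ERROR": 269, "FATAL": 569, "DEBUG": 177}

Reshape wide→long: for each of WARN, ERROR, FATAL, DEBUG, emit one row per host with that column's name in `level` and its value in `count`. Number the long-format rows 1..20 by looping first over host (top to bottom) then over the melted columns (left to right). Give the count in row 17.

244

20 rows total (5 × 4). Row 17: index ⌊(17-1)/4⌋ = 4 into host → DK9; (17-1) mod 4 = 0 into the melted columns → WARN.
So row 17 is (DK9, WARN, 244); count = 244.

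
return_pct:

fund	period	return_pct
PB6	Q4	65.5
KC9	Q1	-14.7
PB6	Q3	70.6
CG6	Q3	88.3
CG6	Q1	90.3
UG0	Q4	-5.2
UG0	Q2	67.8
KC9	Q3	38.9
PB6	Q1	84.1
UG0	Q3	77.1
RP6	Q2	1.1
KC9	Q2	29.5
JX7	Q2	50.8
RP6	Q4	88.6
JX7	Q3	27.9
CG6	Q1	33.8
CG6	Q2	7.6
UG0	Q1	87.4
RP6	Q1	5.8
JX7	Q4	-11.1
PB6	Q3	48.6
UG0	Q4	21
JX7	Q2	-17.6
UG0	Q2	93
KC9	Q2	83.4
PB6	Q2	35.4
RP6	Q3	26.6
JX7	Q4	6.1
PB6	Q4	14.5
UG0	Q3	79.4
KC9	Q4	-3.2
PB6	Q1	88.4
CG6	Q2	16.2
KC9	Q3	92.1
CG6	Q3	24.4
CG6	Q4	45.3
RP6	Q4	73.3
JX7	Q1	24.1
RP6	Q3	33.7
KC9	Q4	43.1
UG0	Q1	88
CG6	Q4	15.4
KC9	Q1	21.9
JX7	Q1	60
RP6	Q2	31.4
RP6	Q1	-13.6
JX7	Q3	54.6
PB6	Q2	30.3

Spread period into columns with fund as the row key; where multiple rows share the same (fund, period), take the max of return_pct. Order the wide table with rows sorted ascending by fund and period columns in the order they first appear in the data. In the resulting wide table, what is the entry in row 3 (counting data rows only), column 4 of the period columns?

With rows sorted ascending by fund, row 3 is fund=KC9. period columns in first-appearance order: Q4, Q1, Q3, Q2; column 4 is Q2.
Long rows with fund=KC9, period=Q2: max(29.5, 83.4) = 83.4.

83.4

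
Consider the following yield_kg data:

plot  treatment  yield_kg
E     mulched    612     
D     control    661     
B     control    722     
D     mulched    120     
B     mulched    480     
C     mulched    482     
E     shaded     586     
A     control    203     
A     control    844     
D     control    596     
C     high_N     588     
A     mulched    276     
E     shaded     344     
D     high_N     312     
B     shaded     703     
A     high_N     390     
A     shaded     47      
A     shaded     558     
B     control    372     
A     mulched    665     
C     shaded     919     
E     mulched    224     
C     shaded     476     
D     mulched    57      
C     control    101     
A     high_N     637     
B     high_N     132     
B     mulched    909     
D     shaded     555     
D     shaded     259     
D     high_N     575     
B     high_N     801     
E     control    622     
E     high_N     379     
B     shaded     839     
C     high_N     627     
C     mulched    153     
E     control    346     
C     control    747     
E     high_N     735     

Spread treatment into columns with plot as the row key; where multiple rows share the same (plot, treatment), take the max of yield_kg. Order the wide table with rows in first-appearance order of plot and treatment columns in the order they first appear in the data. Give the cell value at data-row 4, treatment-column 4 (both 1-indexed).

627

With rows in first-appearance order of plot, row 4 is plot=C. treatment columns in first-appearance order: mulched, control, shaded, high_N; column 4 is high_N.
Long rows with plot=C, treatment=high_N: max(588, 627) = 627.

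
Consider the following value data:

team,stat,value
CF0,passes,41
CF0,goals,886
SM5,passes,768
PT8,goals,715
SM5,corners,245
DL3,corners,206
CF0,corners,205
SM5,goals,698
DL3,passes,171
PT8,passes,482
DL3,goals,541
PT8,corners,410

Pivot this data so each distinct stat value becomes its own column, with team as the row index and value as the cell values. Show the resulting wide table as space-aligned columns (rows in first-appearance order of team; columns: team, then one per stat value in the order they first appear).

team  passes  goals  corners
CF0   41      886    205    
SM5   768     698    245    
PT8   482     715    410    
DL3   171     541    206    

Columns: team plus the 3 distinct stat values (passes, goals, corners).
For example, row CF0 column passes takes value=41 from the long row (CF0, passes).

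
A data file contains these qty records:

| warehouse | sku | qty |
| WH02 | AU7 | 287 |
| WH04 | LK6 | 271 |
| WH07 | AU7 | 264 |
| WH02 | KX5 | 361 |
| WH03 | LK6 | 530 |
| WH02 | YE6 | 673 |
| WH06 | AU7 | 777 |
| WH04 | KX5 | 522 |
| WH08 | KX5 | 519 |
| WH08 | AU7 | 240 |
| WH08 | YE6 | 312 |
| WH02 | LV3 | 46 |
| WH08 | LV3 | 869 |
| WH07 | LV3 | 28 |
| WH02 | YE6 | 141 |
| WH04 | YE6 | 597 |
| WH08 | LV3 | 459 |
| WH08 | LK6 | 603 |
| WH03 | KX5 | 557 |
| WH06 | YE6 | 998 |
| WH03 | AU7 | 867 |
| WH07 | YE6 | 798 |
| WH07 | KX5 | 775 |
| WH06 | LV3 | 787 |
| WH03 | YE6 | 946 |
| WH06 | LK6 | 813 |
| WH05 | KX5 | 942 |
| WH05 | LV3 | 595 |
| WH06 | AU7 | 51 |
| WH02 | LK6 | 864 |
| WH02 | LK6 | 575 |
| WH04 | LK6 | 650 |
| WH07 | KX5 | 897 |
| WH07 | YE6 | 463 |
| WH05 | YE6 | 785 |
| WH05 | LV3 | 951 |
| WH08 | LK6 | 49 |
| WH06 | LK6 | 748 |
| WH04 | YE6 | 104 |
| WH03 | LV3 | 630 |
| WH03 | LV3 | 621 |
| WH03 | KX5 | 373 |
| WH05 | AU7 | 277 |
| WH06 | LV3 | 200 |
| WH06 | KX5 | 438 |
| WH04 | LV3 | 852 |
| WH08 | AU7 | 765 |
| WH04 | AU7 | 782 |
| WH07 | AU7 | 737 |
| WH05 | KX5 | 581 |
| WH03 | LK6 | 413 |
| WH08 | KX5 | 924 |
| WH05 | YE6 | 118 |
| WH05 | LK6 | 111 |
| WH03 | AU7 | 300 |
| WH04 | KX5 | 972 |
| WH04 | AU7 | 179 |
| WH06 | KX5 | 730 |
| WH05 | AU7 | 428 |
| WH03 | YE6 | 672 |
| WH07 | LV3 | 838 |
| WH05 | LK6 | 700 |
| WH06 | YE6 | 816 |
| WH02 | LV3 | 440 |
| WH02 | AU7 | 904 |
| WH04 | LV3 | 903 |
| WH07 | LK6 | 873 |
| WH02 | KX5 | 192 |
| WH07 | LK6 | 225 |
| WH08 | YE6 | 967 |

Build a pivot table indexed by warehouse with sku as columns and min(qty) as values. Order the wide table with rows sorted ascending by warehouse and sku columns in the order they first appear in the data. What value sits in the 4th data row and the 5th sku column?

With rows sorted ascending by warehouse, row 4 is warehouse=WH05. sku columns in first-appearance order: AU7, LK6, KX5, YE6, LV3; column 5 is LV3.
Long rows with warehouse=WH05, sku=LV3: min(595, 951) = 595.

595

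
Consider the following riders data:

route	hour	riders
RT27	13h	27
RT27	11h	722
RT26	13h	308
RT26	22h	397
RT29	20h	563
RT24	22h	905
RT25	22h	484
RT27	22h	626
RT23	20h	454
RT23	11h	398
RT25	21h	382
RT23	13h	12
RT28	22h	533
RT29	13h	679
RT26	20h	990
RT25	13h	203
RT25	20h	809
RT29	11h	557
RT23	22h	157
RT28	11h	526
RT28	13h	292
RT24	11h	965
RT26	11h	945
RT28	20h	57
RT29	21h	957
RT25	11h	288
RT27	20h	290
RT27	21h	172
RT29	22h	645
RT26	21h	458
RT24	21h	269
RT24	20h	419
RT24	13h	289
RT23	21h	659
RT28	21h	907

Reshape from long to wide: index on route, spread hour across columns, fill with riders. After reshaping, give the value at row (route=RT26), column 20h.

Wide layout: rows indexed by route, columns are the 5 distinct hour values (13h, 11h, 22h, 20h, 21h).
Cell (route=RT26, hour=20h) draws from the long row where route=RT26 and hour=20h, which has riders=990.

990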